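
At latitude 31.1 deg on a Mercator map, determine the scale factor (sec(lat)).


SF = 1 / cos(31.1) = 1 / 0.856267 = 1.168

1.168


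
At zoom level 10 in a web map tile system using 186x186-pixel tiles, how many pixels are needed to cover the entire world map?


tiles per axis = 2^10 = 1024
total tiles = 1024^2 = 1048576
pixels per axis = 1024 * 186 = 190464
total pixels = 190464^2 = 36276535296

36276535296 pixels


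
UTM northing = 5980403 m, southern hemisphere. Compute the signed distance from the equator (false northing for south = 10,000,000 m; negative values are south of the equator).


For southern: actual = 5980403 - 10000000 = -4019597 m

-4019597 m


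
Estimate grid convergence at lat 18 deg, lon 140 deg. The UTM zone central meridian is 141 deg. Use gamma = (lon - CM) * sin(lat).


gamma = (140 - 141) * sin(18) = -1 * 0.309017 = -0.309 degrees

-0.309 degrees


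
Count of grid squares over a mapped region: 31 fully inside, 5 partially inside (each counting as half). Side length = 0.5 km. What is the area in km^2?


effective squares = 31 + 5 * 0.5 = 33.5
area = 33.5 * 0.25 = 8.375 km^2

8.375 km^2


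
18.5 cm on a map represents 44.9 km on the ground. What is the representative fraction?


ground = 44.9 km = 4490000 cm; RF denominator = ground / map = 4490000 / 18.5 ≈ 242703; RF = 1:242703

1:242703


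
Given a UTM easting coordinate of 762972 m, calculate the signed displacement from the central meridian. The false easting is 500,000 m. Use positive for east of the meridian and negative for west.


displacement = 762972 - 500000 = 262972 m

262972 m


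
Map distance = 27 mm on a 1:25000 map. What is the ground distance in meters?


ground = 27 mm * 25000 / 1000 = 675.0 m

675.0 m


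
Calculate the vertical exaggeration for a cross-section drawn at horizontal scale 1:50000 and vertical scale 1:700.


VE = horizontal_scale / vertical_scale = 50000 / 700 ≈ 71.4

71.4x


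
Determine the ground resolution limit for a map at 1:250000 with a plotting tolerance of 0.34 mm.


ground = 0.34 mm * 250000 / 1000 = 85.0 m

85.0 m


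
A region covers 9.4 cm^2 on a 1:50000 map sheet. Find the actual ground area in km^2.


ground_area = 9.4 * (50000/100)^2 = 2350000.0 m^2 = 2.35 km^2

2.35 km^2


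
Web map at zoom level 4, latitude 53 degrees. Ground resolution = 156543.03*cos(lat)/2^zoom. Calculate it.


res = 156543.03 * cos(53) / 2^4 = 156543.03 * 0.60181502 / 16 = 5888.12 m/pixel

5888.12 m/pixel


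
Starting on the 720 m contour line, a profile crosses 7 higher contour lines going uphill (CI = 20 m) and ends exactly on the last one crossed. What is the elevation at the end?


elevation = 720 + 7 * 20 = 860 m

860 m


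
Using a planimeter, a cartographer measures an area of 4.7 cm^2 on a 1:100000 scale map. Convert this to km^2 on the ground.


ground_area = 4.7 * (100000/100)^2 = 4700000.0 m^2 = 4.7 km^2

4.7 km^2


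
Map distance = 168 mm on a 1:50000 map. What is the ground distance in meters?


ground = 168 mm * 50000 / 1000 = 8400.0 m

8400.0 m


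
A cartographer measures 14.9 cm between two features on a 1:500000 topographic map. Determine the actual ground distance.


ground = 14.9 cm * 500000 / 100 = 74500.0 m = 74.5 km

74.5 km


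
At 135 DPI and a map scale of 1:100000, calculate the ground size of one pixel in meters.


pixel_cm = 2.54 / 135 ≈ 0.018815 cm
ground = pixel_cm * 100000 / 100 = 2.54 * 100000 / (135 * 100) = 254000 / 13500 ≈ 18.81 m

18.81 m


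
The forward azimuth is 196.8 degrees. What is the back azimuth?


back azimuth = (196.8 + 180) mod 360 = 16.8 degrees

16.8 degrees


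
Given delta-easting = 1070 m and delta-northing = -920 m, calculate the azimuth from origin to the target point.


az = atan2(1070, -920) = 130.7 deg
adjusted to 0-360: 130.7 degrees

130.7 degrees


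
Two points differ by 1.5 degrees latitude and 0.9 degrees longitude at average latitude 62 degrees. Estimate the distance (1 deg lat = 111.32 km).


dlat_km = 1.5 * 111.32 = 166.98
dlon_km = 0.9 * 111.32 * cos(62) ≈ 47.035
dist = sqrt(166.98^2 + 47.035^2) ≈ 173.5 km

173.5 km


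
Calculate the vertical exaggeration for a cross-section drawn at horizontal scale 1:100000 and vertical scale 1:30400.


VE = horizontal_scale / vertical_scale = 100000 / 30400 ≈ 3.3

3.3x


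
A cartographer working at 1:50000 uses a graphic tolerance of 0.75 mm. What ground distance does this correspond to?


ground = 0.75 mm * 50000 / 1000 = 37.5 m

37.5 m


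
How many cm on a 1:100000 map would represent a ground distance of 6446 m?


map_cm = 6446 * 100 / 100000 = 6.446 cm ≈ 6.45 cm

6.45 cm


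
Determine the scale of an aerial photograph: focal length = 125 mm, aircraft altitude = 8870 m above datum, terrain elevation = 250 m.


scale = f / (H - h) = 125 mm / 8620 m = 125 / 8620000 = 1:68960

1:68960


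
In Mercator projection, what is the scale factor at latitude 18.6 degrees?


SF = 1 / cos(18.6) = 1 / 0.947768 = 1.055

1.055


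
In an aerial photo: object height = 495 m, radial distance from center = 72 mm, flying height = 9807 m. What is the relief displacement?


d = h * r / H = 495 * 72 / 9807 = 3.63 mm

3.63 mm


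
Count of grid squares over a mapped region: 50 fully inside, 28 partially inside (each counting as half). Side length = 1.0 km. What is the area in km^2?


effective squares = 50 + 28 * 0.5 = 64.0
area = 64.0 * 1.0 = 64.0 km^2

64.0 km^2


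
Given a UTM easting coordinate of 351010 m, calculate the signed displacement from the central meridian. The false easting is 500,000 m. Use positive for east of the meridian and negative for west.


displacement = 351010 - 500000 = -148990 m

-148990 m


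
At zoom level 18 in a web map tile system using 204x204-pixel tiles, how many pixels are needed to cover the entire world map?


tiles per axis = 2^18 = 262144
total tiles = 262144^2 = 68719476736
pixels per axis = 262144 * 204 = 53477376
total pixels = 53477376^2 = 2859829743845376

2859829743845376 pixels


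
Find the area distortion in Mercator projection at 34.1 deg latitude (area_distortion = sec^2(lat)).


area_distortion = 1/cos^2(34.1) = 1.458

1.458


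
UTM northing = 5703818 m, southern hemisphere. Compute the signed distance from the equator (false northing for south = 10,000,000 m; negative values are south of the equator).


For southern: actual = 5703818 - 10000000 = -4296182 m

-4296182 m


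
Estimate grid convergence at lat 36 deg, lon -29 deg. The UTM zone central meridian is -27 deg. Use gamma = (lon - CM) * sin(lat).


gamma = (-29 - -27) * sin(36) = -2 * 0.587785 = -1.176 degrees

-1.176 degrees


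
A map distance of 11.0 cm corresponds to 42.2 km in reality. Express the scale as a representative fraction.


ground = 42.2 km = 4220000 cm; RF denominator = ground / map = 4220000 / 11.0 ≈ 383636; RF = 1:383636

1:383636


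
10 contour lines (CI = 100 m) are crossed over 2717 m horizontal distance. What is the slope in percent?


elevation change = 10 * 100 = 1000 m
slope = 1000 / 2717 * 100 = 36.8%

36.8%


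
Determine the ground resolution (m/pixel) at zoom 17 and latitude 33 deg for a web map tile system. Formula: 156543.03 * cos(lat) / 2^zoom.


res = 156543.03 * cos(33) / 2^17 = 156543.03 * 0.83867057 / 131072 = 1.0 m/pixel

1.0 m/pixel


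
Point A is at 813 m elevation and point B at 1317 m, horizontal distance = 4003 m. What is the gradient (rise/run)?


gradient = (1317 - 813) / 4003 = 504 / 4003 = 0.1259

0.1259


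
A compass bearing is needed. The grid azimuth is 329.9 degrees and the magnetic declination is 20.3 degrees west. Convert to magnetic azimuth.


magnetic azimuth = grid azimuth - declination (east +ve)
mag_az = 329.9 - -20.3 = 350.2 degrees

350.2 degrees


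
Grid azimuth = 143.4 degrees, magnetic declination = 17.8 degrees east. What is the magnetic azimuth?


magnetic azimuth = grid azimuth - declination (east +ve)
mag_az = 143.4 - 17.8 = 125.6 degrees

125.6 degrees


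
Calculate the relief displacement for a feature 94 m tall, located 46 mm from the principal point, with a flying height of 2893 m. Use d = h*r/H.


d = h * r / H = 94 * 46 / 2893 = 1.49 mm

1.49 mm


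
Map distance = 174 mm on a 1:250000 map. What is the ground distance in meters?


ground = 174 mm * 250000 / 1000 = 43500.0 m

43500.0 m


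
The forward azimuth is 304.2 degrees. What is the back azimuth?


back azimuth = (304.2 + 180) mod 360 = 124.2 degrees

124.2 degrees


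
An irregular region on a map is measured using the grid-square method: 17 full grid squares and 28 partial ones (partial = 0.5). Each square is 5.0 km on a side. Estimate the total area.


effective squares = 17 + 28 * 0.5 = 31.0
area = 31.0 * 25.0 = 775.0 km^2

775.0 km^2


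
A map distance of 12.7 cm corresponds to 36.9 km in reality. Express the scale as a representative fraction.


ground = 36.9 km = 3690000 cm; RF denominator = ground / map = 3690000 / 12.7 ≈ 290551; RF = 1:290551

1:290551


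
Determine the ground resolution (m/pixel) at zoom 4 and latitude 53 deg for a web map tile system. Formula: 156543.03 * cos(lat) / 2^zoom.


res = 156543.03 * cos(53) / 2^4 = 156543.03 * 0.60181502 / 16 = 5888.12 m/pixel

5888.12 m/pixel


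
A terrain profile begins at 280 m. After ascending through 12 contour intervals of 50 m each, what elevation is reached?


elevation = 280 + 12 * 50 = 880 m

880 m


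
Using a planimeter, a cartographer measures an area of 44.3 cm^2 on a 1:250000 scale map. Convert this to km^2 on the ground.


ground_area = 44.3 * (250000/100)^2 = 276875000.0 m^2 = 276.875 km^2

276.875 km^2


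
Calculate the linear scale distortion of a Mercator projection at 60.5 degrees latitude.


SF = 1 / cos(60.5) = 1 / 0.492424 = 2.031

2.031


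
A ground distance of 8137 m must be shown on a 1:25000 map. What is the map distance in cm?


map_cm = 8137 * 100 / 25000 = 32.548 cm ≈ 32.55 cm

32.55 cm


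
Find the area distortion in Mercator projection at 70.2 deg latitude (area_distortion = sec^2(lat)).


area_distortion = 1/cos^2(70.2) = 8.715

8.715


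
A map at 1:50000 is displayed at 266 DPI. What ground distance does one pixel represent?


pixel_cm = 2.54 / 266 ≈ 0.009549 cm
ground = pixel_cm * 50000 / 100 = 2.54 * 50000 / (266 * 100) = 127000 / 26600 ≈ 4.77 m

4.77 m


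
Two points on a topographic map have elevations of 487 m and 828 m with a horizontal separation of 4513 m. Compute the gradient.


gradient = (828 - 487) / 4513 = 341 / 4513 = 0.0756

0.0756


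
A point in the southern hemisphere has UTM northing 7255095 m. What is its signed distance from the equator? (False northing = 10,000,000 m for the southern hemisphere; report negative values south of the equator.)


For southern: actual = 7255095 - 10000000 = -2744905 m

-2744905 m


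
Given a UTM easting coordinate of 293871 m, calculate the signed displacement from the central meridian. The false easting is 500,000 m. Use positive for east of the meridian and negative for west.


displacement = 293871 - 500000 = -206129 m

-206129 m


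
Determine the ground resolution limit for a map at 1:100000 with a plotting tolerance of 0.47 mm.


ground = 0.47 mm * 100000 / 1000 = 47.0 m

47.0 m


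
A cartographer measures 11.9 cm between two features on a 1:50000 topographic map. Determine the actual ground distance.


ground = 11.9 cm * 50000 / 100 = 5950.0 m = 5.95 km

5.95 km


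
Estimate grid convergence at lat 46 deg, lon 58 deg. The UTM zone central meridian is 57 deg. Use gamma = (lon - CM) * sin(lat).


gamma = (58 - 57) * sin(46) = 1 * 0.71934 = 0.719 degrees

0.719 degrees


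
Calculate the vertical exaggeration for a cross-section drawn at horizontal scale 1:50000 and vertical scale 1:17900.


VE = horizontal_scale / vertical_scale = 50000 / 17900 ≈ 2.8

2.8x


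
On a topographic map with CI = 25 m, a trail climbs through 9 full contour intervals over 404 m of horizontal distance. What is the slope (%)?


elevation change = 9 * 25 = 225 m
slope = 225 / 404 * 100 = 55.7%

55.7%


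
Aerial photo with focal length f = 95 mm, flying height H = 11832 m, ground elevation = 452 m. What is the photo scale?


scale = f / (H - h) = 95 mm / 11380 m = 95 / 11380000 = 1:119789

1:119789


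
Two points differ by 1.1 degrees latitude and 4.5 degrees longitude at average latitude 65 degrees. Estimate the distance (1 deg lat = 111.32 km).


dlat_km = 1.1 * 111.32 = 122.452
dlon_km = 4.5 * 111.32 * cos(65) ≈ 211.706
dist = sqrt(122.452^2 + 211.706^2) ≈ 244.6 km

244.6 km


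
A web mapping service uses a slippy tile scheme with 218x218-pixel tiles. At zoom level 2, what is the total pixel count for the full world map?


tiles per axis = 2^2 = 4
total tiles = 4^2 = 16
pixels per axis = 4 * 218 = 872
total pixels = 872^2 = 760384

760384 pixels


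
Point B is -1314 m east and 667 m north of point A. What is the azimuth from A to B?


az = atan2(-1314, 667) = -63.1 deg
adjusted to 0-360: 296.9 degrees

296.9 degrees


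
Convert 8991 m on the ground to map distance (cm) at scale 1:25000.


map_cm = 8991 * 100 / 25000 = 35.964 cm ≈ 35.96 cm

35.96 cm


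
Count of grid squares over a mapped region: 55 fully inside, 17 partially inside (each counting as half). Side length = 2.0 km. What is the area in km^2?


effective squares = 55 + 17 * 0.5 = 63.5
area = 63.5 * 4.0 = 254.0 km^2

254.0 km^2


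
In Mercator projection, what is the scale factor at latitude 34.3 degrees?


SF = 1 / cos(34.3) = 1 / 0.826098 = 1.211

1.211


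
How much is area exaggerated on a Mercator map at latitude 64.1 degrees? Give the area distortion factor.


area_distortion = 1/cos^2(64.1) = 5.241

5.241


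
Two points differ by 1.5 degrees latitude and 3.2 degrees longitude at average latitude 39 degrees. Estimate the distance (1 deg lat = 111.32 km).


dlat_km = 1.5 * 111.32 = 166.98
dlon_km = 3.2 * 111.32 * cos(39) ≈ 276.838
dist = sqrt(166.98^2 + 276.838^2) ≈ 323.3 km

323.3 km


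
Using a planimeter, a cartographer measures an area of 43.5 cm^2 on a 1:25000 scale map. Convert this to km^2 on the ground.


ground_area = 43.5 * (25000/100)^2 = 2718750.0 m^2 = 2.71875 km^2 ≈ 2.719 km^2

2.719 km^2


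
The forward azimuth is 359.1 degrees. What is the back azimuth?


back azimuth = (359.1 + 180) mod 360 = 179.1 degrees

179.1 degrees


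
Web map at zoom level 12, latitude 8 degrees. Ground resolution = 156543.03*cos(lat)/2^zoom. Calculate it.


res = 156543.03 * cos(8) / 2^12 = 156543.03 * 0.99026807 / 4096 = 37.85 m/pixel

37.85 m/pixel


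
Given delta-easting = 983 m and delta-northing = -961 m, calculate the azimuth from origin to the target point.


az = atan2(983, -961) = 134.4 deg
adjusted to 0-360: 134.4 degrees

134.4 degrees


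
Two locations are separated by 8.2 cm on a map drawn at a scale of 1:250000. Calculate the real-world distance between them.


ground = 8.2 cm * 250000 / 100 = 20500.0 m = 20.5 km

20.5 km


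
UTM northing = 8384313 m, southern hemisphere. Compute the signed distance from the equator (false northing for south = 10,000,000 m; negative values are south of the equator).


For southern: actual = 8384313 - 10000000 = -1615687 m

-1615687 m


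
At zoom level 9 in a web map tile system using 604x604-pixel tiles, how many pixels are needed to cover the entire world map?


tiles per axis = 2^9 = 512
total tiles = 512^2 = 262144
pixels per axis = 512 * 604 = 309248
total pixels = 309248^2 = 95634325504

95634325504 pixels


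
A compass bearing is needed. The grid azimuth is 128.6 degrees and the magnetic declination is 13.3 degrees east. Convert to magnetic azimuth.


magnetic azimuth = grid azimuth - declination (east +ve)
mag_az = 128.6 - 13.3 = 115.3 degrees

115.3 degrees


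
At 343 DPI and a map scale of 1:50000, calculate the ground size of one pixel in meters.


pixel_cm = 2.54 / 343 ≈ 0.007405 cm
ground = pixel_cm * 50000 / 100 = 2.54 * 50000 / (343 * 100) = 127000 / 34300 ≈ 3.7 m

3.7 m


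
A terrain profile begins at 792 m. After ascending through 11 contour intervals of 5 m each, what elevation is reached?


elevation = 792 + 11 * 5 = 847 m

847 m


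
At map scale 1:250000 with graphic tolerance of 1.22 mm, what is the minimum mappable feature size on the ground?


ground = 1.22 mm * 250000 / 1000 = 305.0 m

305.0 m


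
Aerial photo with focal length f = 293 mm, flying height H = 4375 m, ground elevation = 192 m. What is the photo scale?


scale = f / (H - h) = 293 mm / 4183 m = 293 / 4183000 = 1:14276

1:14276


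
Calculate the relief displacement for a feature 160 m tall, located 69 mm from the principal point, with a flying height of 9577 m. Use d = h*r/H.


d = h * r / H = 160 * 69 / 9577 = 1.15 mm

1.15 mm


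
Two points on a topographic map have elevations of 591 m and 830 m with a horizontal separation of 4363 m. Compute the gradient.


gradient = (830 - 591) / 4363 = 239 / 4363 = 0.0548

0.0548


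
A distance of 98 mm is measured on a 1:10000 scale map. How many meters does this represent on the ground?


ground = 98 mm * 10000 / 1000 = 980.0 m

980.0 m


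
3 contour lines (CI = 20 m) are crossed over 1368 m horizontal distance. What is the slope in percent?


elevation change = 3 * 20 = 60 m
slope = 60 / 1368 * 100 = 4.4%

4.4%


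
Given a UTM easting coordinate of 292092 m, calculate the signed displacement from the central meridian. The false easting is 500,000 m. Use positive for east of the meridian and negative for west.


displacement = 292092 - 500000 = -207908 m

-207908 m


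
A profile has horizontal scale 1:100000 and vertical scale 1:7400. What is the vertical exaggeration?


VE = horizontal_scale / vertical_scale = 100000 / 7400 ≈ 13.5

13.5x


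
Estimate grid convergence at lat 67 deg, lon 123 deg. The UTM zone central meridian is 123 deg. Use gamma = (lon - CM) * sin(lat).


gamma = (123 - 123) * sin(67) = 0 * 0.920505 = 0.0 degrees

0.0 degrees


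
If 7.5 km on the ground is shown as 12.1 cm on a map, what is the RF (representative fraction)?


ground = 7.5 km = 750000 cm; RF denominator = ground / map = 750000 / 12.1 ≈ 61983; RF = 1:61983

1:61983


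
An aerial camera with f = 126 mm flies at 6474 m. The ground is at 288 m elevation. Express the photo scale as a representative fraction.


scale = f / (H - h) = 126 mm / 6186 m = 126 / 6186000 = 1:49095

1:49095


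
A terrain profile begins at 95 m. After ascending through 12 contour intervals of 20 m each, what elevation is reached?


elevation = 95 + 12 * 20 = 335 m

335 m


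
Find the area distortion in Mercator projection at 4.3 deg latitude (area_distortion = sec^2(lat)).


area_distortion = 1/cos^2(4.3) = 1.006

1.006


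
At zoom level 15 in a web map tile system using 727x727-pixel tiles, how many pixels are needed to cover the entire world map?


tiles per axis = 2^15 = 32768
total tiles = 32768^2 = 1073741824
pixels per axis = 32768 * 727 = 23822336
total pixels = 23822336^2 = 567503692496896

567503692496896 pixels


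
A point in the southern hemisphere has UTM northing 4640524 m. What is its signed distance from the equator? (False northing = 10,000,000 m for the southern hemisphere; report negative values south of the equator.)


For southern: actual = 4640524 - 10000000 = -5359476 m

-5359476 m


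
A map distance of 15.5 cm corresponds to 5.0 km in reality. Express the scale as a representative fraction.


ground = 5.0 km = 500000 cm; RF denominator = ground / map = 500000 / 15.5 ≈ 32258; RF = 1:32258

1:32258


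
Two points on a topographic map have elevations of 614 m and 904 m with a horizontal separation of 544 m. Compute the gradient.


gradient = (904 - 614) / 544 = 290 / 544 = 0.5331

0.5331


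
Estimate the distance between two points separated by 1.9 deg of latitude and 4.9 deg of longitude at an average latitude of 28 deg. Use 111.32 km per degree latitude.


dlat_km = 1.9 * 111.32 = 211.508
dlon_km = 4.9 * 111.32 * cos(28) ≈ 481.62
dist = sqrt(211.508^2 + 481.62^2) ≈ 526.0 km

526.0 km


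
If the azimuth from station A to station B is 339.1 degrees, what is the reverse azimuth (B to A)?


back azimuth = (339.1 + 180) mod 360 = 159.1 degrees

159.1 degrees


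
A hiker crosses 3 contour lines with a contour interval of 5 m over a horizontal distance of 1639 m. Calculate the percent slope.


elevation change = 3 * 5 = 15 m
slope = 15 / 1639 * 100 = 0.9%

0.9%


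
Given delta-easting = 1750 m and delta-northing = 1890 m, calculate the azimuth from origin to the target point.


az = atan2(1750, 1890) = 42.8 deg
adjusted to 0-360: 42.8 degrees

42.8 degrees


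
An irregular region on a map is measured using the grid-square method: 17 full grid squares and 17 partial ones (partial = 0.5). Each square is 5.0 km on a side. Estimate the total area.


effective squares = 17 + 17 * 0.5 = 25.5
area = 25.5 * 25.0 = 637.5 km^2

637.5 km^2


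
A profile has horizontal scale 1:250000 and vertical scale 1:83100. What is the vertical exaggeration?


VE = horizontal_scale / vertical_scale = 250000 / 83100 ≈ 3.0

3.0x


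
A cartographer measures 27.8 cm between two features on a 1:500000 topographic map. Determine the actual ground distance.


ground = 27.8 cm * 500000 / 100 = 139000.0 m = 139.0 km

139.0 km


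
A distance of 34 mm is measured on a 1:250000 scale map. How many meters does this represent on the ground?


ground = 34 mm * 250000 / 1000 = 8500.0 m

8500.0 m


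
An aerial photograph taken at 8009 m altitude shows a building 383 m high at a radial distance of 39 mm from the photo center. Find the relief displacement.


d = h * r / H = 383 * 39 / 8009 = 1.87 mm

1.87 mm


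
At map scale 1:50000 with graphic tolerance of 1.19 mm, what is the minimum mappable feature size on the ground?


ground = 1.19 mm * 50000 / 1000 = 59.5 m

59.5 m


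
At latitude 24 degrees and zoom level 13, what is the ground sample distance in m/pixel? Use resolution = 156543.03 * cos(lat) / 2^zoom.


res = 156543.03 * cos(24) / 2^13 = 156543.03 * 0.91354546 / 8192 = 17.46 m/pixel

17.46 m/pixel


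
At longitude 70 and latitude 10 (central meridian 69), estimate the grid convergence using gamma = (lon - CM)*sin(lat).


gamma = (70 - 69) * sin(10) = 1 * 0.173648 = 0.174 degrees

0.174 degrees


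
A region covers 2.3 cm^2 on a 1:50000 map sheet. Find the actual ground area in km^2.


ground_area = 2.3 * (50000/100)^2 = 575000.0 m^2 = 0.575 km^2

0.575 km^2


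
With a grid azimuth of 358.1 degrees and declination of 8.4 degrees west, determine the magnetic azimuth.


magnetic azimuth = grid azimuth - declination (east +ve)
mag_az = 358.1 - -8.4 = 6.5 degrees

6.5 degrees


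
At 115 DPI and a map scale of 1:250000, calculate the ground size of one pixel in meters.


pixel_cm = 2.54 / 115 ≈ 0.022087 cm
ground = pixel_cm * 250000 / 100 = 2.54 * 250000 / (115 * 100) = 635000 / 11500 ≈ 55.22 m

55.22 m


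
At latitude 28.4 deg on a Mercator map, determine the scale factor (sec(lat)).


SF = 1 / cos(28.4) = 1 / 0.879649 = 1.137

1.137


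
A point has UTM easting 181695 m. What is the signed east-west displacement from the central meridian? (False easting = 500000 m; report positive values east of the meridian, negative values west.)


displacement = 181695 - 500000 = -318305 m

-318305 m


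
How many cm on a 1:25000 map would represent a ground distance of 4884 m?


map_cm = 4884 * 100 / 25000 = 19.536 cm ≈ 19.54 cm

19.54 cm


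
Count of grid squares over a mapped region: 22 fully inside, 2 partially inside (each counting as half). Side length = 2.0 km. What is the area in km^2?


effective squares = 22 + 2 * 0.5 = 23.0
area = 23.0 * 4.0 = 92.0 km^2

92.0 km^2


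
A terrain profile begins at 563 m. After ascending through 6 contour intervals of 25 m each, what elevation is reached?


elevation = 563 + 6 * 25 = 713 m

713 m


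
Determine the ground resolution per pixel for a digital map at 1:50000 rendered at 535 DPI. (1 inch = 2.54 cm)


pixel_cm = 2.54 / 535 ≈ 0.004748 cm
ground = pixel_cm * 50000 / 100 = 2.54 * 50000 / (535 * 100) = 127000 / 53500 ≈ 2.37 m

2.37 m


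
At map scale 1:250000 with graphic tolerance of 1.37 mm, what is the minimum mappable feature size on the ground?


ground = 1.37 mm * 250000 / 1000 = 342.5 m

342.5 m


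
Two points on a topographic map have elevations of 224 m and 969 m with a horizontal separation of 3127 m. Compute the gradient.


gradient = (969 - 224) / 3127 = 745 / 3127 = 0.2382

0.2382


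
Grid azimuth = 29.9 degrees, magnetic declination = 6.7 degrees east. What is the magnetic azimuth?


magnetic azimuth = grid azimuth - declination (east +ve)
mag_az = 29.9 - 6.7 = 23.2 degrees

23.2 degrees


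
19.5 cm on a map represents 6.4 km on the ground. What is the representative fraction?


ground = 6.4 km = 640000 cm; RF denominator = ground / map = 640000 / 19.5 ≈ 32821; RF = 1:32821

1:32821


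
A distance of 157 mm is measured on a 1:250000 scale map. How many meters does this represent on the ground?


ground = 157 mm * 250000 / 1000 = 39250.0 m

39250.0 m


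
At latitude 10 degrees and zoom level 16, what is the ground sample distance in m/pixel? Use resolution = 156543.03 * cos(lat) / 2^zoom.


res = 156543.03 * cos(10) / 2^16 = 156543.03 * 0.98480775 / 65536 = 2.35 m/pixel

2.35 m/pixel


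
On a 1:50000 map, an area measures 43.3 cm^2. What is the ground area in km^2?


ground_area = 43.3 * (50000/100)^2 = 10825000.0 m^2 = 10.825 km^2

10.825 km^2


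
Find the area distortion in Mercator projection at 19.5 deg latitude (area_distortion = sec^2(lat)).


area_distortion = 1/cos^2(19.5) = 1.125

1.125


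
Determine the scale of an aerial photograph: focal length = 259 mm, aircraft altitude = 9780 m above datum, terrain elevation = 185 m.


scale = f / (H - h) = 259 mm / 9595 m = 259 / 9595000 = 1:37046

1:37046


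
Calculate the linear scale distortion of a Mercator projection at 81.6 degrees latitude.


SF = 1 / cos(81.6) = 1 / 0.146083 = 6.845

6.845


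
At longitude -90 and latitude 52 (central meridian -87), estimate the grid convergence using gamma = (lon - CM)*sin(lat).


gamma = (-90 - -87) * sin(52) = -3 * 0.788011 = -2.364 degrees

-2.364 degrees


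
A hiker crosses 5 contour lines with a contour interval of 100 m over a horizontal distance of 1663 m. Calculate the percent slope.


elevation change = 5 * 100 = 500 m
slope = 500 / 1663 * 100 = 30.1%

30.1%


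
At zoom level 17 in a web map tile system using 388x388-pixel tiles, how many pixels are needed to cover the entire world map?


tiles per axis = 2^17 = 131072
total tiles = 131072^2 = 17179869184
pixels per axis = 131072 * 388 = 50855936
total pixels = 50855936^2 = 2586326226436096

2586326226436096 pixels


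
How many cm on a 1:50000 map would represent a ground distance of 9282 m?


map_cm = 9282 * 100 / 50000 = 18.564 cm ≈ 18.56 cm

18.56 cm


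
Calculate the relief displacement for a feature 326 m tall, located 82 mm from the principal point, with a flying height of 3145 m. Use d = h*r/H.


d = h * r / H = 326 * 82 / 3145 = 8.5 mm

8.5 mm


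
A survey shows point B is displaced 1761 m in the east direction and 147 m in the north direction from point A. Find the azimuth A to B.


az = atan2(1761, 147) = 85.2 deg
adjusted to 0-360: 85.2 degrees

85.2 degrees


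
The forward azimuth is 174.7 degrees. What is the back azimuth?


back azimuth = (174.7 + 180) mod 360 = 354.7 degrees

354.7 degrees


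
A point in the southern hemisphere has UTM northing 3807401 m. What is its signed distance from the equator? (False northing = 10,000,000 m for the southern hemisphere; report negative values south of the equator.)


For southern: actual = 3807401 - 10000000 = -6192599 m

-6192599 m


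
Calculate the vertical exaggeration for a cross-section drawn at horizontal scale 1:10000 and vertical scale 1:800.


VE = horizontal_scale / vertical_scale = 10000 / 800 = 12.5

12.5x


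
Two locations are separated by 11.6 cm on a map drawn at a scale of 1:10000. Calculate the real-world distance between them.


ground = 11.6 cm * 10000 / 100 = 1160.0 m = 1.16 km

1.16 km


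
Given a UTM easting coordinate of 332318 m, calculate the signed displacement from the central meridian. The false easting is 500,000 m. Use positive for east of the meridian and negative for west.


displacement = 332318 - 500000 = -167682 m

-167682 m


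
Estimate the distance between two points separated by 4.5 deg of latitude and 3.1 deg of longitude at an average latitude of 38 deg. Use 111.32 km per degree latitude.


dlat_km = 4.5 * 111.32 = 500.94
dlon_km = 3.1 * 111.32 * cos(38) ≈ 271.936
dist = sqrt(500.94^2 + 271.936^2) ≈ 570.0 km

570.0 km


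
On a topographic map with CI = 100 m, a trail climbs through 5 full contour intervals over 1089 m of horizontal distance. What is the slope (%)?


elevation change = 5 * 100 = 500 m
slope = 500 / 1089 * 100 = 45.9%

45.9%


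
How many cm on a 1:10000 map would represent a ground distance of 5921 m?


map_cm = 5921 * 100 / 10000 = 59.21 cm

59.21 cm


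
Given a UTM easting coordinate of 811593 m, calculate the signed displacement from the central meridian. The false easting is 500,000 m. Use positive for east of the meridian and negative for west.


displacement = 811593 - 500000 = 311593 m

311593 m


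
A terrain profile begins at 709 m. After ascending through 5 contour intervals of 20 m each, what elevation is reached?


elevation = 709 + 5 * 20 = 809 m

809 m


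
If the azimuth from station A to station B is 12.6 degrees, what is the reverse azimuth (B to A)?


back azimuth = (12.6 + 180) mod 360 = 192.6 degrees

192.6 degrees


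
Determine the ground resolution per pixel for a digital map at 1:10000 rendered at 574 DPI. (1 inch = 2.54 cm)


pixel_cm = 2.54 / 574 ≈ 0.004425 cm
ground = pixel_cm * 10000 / 100 = 2.54 * 10000 / (574 * 100) = 25400 / 57400 ≈ 0.44 m

0.44 m


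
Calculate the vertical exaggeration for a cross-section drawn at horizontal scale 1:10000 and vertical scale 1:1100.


VE = horizontal_scale / vertical_scale = 10000 / 1100 ≈ 9.1

9.1x


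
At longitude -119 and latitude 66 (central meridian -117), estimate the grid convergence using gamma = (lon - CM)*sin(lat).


gamma = (-119 - -117) * sin(66) = -2 * 0.913545 = -1.827 degrees

-1.827 degrees


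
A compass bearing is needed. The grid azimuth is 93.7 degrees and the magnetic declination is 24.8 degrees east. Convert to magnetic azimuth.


magnetic azimuth = grid azimuth - declination (east +ve)
mag_az = 93.7 - 24.8 = 68.9 degrees

68.9 degrees


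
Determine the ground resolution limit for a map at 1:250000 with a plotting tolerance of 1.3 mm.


ground = 1.3 mm * 250000 / 1000 = 325.0 m

325.0 m


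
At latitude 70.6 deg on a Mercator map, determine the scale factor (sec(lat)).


SF = 1 / cos(70.6) = 1 / 0.332161 = 3.011

3.011


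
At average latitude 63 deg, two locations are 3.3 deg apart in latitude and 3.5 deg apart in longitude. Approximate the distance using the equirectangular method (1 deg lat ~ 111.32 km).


dlat_km = 3.3 * 111.32 = 367.356
dlon_km = 3.5 * 111.32 * cos(63) ≈ 176.884
dist = sqrt(367.356^2 + 176.884^2) ≈ 407.7 km

407.7 km


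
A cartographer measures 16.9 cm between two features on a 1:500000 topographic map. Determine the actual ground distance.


ground = 16.9 cm * 500000 / 100 = 84500.0 m = 84.5 km

84.5 km


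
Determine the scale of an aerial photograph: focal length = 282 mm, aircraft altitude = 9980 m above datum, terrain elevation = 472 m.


scale = f / (H - h) = 282 mm / 9508 m = 282 / 9508000 = 1:33716

1:33716


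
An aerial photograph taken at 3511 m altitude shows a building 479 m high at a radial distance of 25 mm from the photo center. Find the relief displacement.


d = h * r / H = 479 * 25 / 3511 = 3.41 mm

3.41 mm


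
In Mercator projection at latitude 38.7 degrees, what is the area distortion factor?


area_distortion = 1/cos^2(38.7) = 1.642

1.642


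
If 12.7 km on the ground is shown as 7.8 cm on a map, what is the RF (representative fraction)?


ground = 12.7 km = 1270000 cm; RF denominator = ground / map = 1270000 / 7.8 ≈ 162821; RF = 1:162821

1:162821


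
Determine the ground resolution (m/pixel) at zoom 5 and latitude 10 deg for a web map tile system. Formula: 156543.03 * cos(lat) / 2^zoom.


res = 156543.03 * cos(10) / 2^5 = 156543.03 * 0.98480775 / 32 = 4817.65 m/pixel

4817.65 m/pixel


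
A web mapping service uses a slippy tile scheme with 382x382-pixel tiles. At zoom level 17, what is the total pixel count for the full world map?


tiles per axis = 2^17 = 131072
total tiles = 131072^2 = 17179869184
pixels per axis = 131072 * 382 = 50069504
total pixels = 50069504^2 = 2506955230806016

2506955230806016 pixels


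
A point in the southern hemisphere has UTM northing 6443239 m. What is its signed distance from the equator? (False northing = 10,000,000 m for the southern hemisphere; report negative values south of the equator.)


For southern: actual = 6443239 - 10000000 = -3556761 m

-3556761 m


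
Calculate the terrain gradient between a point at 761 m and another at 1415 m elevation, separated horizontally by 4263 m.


gradient = (1415 - 761) / 4263 = 654 / 4263 = 0.1534

0.1534


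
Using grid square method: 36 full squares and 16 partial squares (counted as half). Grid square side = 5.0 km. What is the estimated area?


effective squares = 36 + 16 * 0.5 = 44.0
area = 44.0 * 25.0 = 1100.0 km^2

1100.0 km^2


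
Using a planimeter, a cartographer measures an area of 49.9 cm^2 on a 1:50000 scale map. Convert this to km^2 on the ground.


ground_area = 49.9 * (50000/100)^2 = 12475000.0 m^2 = 12.475 km^2

12.475 km^2


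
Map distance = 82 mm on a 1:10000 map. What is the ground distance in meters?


ground = 82 mm * 10000 / 1000 = 820.0 m

820.0 m


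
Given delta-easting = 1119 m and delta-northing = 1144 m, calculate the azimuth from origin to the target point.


az = atan2(1119, 1144) = 44.4 deg
adjusted to 0-360: 44.4 degrees

44.4 degrees


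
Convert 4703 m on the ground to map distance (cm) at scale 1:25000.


map_cm = 4703 * 100 / 25000 = 18.812 cm ≈ 18.81 cm

18.81 cm


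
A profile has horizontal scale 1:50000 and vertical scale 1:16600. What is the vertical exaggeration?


VE = horizontal_scale / vertical_scale = 50000 / 16600 ≈ 3.0

3.0x


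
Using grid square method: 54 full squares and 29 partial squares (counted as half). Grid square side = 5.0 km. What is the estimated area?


effective squares = 54 + 29 * 0.5 = 68.5
area = 68.5 * 25.0 = 1712.5 km^2

1712.5 km^2


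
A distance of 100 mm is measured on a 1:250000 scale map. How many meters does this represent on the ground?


ground = 100 mm * 250000 / 1000 = 25000.0 m

25000.0 m


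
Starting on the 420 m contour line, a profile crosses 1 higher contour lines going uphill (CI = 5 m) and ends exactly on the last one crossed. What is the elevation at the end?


elevation = 420 + 1 * 5 = 425 m

425 m


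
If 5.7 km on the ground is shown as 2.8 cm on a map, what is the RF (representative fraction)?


ground = 5.7 km = 570000 cm; RF denominator = ground / map = 570000 / 2.8 ≈ 203571; RF = 1:203571

1:203571


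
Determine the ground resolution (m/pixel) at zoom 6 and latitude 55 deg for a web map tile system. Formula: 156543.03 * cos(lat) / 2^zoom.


res = 156543.03 * cos(55) / 2^6 = 156543.03 * 0.57357644 / 64 = 1402.96 m/pixel

1402.96 m/pixel


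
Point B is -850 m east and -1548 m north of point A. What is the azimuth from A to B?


az = atan2(-850, -1548) = -151.2 deg
adjusted to 0-360: 208.8 degrees

208.8 degrees


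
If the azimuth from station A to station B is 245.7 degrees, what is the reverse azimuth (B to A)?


back azimuth = (245.7 + 180) mod 360 = 65.7 degrees

65.7 degrees


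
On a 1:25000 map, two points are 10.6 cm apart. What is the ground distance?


ground = 10.6 cm * 25000 / 100 = 2650.0 m = 2.65 km

2.65 km


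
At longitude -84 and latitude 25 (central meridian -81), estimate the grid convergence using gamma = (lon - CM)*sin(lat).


gamma = (-84 - -81) * sin(25) = -3 * 0.422618 = -1.268 degrees

-1.268 degrees


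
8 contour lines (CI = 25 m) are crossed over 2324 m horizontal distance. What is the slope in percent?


elevation change = 8 * 25 = 200 m
slope = 200 / 2324 * 100 = 8.6%

8.6%


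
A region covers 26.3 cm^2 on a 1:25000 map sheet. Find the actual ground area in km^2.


ground_area = 26.3 * (25000/100)^2 = 1643750.0 m^2 = 1.64375 km^2 ≈ 1.644 km^2

1.644 km^2


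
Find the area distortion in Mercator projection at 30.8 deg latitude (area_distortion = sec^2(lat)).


area_distortion = 1/cos^2(30.8) = 1.355

1.355


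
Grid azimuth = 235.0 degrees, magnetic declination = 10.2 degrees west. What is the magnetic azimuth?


magnetic azimuth = grid azimuth - declination (east +ve)
mag_az = 235.0 - -10.2 = 245.2 degrees

245.2 degrees


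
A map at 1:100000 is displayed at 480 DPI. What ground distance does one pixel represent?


pixel_cm = 2.54 / 480 ≈ 0.005292 cm
ground = pixel_cm * 100000 / 100 = 2.54 * 100000 / (480 * 100) = 254000 / 48000 ≈ 5.29 m

5.29 m


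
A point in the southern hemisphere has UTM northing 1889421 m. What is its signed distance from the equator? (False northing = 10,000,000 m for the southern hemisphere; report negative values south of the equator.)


For southern: actual = 1889421 - 10000000 = -8110579 m

-8110579 m


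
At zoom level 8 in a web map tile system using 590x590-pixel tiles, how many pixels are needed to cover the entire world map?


tiles per axis = 2^8 = 256
total tiles = 256^2 = 65536
pixels per axis = 256 * 590 = 151040
total pixels = 151040^2 = 22813081600

22813081600 pixels


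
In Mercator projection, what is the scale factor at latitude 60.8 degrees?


SF = 1 / cos(60.8) = 1 / 0.48786 = 2.05

2.05


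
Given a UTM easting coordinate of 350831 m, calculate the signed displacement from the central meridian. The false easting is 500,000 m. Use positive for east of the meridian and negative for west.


displacement = 350831 - 500000 = -149169 m

-149169 m


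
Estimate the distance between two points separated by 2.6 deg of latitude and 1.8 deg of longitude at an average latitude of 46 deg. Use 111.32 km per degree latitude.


dlat_km = 2.6 * 111.32 = 289.432
dlon_km = 1.8 * 111.32 * cos(46) ≈ 139.193
dist = sqrt(289.432^2 + 139.193^2) ≈ 321.2 km

321.2 km


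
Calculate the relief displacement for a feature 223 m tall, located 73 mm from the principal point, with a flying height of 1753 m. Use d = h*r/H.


d = h * r / H = 223 * 73 / 1753 = 9.29 mm

9.29 mm


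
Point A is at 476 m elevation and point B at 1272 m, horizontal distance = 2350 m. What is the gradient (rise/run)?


gradient = (1272 - 476) / 2350 = 796 / 2350 = 0.3387

0.3387


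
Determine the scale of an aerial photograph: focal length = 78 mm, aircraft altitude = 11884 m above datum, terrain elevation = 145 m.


scale = f / (H - h) = 78 mm / 11739 m = 78 / 11739000 = 1:150500

1:150500
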